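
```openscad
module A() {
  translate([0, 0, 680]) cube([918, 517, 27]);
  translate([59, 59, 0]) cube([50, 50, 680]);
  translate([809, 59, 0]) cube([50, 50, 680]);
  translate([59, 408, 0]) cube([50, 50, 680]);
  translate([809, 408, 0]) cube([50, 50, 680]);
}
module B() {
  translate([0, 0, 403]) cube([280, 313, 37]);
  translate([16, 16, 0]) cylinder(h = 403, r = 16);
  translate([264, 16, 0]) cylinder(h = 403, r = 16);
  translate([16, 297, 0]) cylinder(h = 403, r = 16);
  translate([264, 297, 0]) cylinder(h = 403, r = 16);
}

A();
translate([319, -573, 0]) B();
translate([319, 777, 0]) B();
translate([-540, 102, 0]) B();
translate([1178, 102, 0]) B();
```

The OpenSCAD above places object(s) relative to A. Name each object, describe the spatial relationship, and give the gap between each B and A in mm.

Each stool's nearest face is 260 mm from the table's bounding box.

A is a table. B is a stool. Four stools sit around the table at the −y, +y, −x, +x sides. The gap between each stool and the table is 260 mm.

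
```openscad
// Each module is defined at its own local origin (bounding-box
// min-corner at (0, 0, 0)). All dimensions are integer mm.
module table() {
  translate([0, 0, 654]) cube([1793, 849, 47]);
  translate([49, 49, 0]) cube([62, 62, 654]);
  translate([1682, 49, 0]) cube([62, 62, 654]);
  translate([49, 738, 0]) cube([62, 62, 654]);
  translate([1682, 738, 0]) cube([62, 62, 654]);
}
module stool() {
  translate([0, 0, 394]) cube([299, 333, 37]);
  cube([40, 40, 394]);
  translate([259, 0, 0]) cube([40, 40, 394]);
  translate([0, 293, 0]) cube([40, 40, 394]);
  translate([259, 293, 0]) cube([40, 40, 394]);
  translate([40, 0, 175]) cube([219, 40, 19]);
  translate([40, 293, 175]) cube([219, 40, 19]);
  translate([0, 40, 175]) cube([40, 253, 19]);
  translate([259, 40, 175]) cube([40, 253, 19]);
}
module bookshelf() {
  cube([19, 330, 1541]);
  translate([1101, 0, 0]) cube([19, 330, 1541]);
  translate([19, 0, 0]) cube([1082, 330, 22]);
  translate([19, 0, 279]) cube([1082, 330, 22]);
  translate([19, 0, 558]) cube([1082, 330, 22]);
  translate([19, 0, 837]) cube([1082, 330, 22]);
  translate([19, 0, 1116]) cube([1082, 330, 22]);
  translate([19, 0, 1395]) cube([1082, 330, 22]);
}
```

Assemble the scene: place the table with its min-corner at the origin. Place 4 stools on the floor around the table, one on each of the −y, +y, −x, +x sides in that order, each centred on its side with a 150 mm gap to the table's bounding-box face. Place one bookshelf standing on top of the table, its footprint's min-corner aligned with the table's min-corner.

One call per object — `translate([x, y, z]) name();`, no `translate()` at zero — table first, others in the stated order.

table();
translate([747, -483, 0]) stool();
translate([747, 999, 0]) stool();
translate([-449, 258, 0]) stool();
translate([1943, 258, 0]) stool();
translate([0, 0, 701]) bookshelf();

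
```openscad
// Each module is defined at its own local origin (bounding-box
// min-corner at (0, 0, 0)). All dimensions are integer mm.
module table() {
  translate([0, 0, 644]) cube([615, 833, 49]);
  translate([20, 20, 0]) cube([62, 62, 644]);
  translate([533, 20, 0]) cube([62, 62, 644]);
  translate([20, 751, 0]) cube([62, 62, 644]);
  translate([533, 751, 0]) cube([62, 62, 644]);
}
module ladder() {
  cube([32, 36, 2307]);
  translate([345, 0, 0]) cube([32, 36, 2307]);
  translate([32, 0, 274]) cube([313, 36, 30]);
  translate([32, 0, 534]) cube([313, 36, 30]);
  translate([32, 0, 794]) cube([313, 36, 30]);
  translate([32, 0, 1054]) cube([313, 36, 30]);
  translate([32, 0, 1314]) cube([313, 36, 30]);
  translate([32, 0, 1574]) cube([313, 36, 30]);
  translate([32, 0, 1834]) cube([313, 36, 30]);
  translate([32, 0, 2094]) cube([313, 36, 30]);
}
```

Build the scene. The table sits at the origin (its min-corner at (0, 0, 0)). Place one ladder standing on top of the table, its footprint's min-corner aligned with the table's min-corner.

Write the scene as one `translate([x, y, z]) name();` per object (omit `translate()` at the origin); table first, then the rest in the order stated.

table();
translate([0, 0, 693]) ladder();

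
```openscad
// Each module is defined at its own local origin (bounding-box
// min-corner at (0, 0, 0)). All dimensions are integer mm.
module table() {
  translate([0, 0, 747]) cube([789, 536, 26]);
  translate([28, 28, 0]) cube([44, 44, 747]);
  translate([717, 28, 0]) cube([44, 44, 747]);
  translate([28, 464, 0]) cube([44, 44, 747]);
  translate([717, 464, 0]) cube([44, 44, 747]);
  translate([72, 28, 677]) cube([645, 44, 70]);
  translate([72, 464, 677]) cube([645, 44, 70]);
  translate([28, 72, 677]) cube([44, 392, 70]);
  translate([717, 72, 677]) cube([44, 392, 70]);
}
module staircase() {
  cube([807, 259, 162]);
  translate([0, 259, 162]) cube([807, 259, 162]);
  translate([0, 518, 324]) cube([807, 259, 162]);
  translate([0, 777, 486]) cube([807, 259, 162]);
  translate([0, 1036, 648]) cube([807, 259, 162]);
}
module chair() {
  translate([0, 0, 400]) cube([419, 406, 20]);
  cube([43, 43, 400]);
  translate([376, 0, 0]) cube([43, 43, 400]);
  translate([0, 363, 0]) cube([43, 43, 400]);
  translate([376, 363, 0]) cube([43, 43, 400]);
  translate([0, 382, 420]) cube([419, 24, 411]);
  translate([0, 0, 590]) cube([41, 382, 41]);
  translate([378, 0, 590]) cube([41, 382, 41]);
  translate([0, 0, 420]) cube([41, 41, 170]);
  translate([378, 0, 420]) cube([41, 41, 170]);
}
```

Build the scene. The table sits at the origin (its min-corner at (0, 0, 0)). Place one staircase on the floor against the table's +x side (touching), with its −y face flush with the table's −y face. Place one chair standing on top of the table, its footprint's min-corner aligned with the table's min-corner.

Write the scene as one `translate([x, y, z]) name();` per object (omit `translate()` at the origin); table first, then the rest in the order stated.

table();
translate([789, 0, 0]) staircase();
translate([0, 0, 773]) chair();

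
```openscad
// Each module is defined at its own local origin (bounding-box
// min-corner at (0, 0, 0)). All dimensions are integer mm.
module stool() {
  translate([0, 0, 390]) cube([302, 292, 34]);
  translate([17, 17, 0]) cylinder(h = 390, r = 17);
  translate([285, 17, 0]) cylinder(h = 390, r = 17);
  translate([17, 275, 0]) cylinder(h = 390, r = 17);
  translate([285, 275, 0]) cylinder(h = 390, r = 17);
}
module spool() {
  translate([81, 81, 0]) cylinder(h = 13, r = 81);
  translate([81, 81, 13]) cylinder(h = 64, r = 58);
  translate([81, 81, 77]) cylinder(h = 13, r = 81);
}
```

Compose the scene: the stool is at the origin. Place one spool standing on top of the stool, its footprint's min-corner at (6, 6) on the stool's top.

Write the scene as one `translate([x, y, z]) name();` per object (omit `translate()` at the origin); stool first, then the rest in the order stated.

stool();
translate([6, 6, 424]) spool();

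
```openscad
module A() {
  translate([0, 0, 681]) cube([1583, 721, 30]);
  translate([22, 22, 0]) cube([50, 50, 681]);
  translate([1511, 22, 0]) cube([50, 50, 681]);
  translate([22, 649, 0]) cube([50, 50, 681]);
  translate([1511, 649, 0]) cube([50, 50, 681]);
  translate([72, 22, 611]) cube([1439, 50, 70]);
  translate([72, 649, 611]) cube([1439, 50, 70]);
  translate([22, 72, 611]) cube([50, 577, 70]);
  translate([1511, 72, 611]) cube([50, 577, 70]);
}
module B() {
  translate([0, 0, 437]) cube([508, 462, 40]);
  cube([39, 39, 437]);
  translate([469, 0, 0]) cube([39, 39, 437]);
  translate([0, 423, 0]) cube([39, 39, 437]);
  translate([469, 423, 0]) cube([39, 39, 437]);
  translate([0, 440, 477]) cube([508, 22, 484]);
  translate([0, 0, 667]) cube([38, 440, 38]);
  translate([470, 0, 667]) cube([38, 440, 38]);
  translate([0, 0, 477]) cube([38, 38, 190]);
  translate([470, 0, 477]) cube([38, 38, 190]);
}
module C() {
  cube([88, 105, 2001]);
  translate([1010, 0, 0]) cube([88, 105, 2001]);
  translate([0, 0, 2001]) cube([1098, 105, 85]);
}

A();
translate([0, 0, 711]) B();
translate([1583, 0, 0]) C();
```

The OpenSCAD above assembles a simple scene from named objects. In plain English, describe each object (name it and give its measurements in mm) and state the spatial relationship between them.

A is a table with a 1583×721 mm rectangular top, 30 mm thick, top surface at z = 711 mm, supported by four 50×50 mm square legs, each inset 22 mm from the nearest pair of top edges, running from the floor. Four apron rails, 50 mm thick and 70 mm tall, run between adjacent legs with their top edges flush with the underside of the top and their outer faces flush with the legs' outer faces.

B is a chair: 508×462 mm seat, 40 mm thick, top at z = 477 mm, on four 39 mm square corner legs flush with the seat edges. A 22 mm thick backrest slab spans the full seat width, extending 484 mm above the seat top, its back face flush with the seat's +y edge. Two armrests of 38×38 mm section run along each side from the seat's front edge to the front of the backrest, top faces 228 mm above the seat top and outer faces flush with the seat's x-edges; a 38×38 mm post under the front of each armrest stands on the seat at the front corner.

C is a door frame. The clear opening is 922 mm wide and 2001 mm high. Two 88 mm wide jambs, 105 mm deep, stand either side of the opening from the floor to the top of the opening. A 85 mm thick head sits across the top of both jambs, spanning the full outside width of the frame.

The chair is on top of the table. The door frame is against the table's +x side, with their −y faces flush.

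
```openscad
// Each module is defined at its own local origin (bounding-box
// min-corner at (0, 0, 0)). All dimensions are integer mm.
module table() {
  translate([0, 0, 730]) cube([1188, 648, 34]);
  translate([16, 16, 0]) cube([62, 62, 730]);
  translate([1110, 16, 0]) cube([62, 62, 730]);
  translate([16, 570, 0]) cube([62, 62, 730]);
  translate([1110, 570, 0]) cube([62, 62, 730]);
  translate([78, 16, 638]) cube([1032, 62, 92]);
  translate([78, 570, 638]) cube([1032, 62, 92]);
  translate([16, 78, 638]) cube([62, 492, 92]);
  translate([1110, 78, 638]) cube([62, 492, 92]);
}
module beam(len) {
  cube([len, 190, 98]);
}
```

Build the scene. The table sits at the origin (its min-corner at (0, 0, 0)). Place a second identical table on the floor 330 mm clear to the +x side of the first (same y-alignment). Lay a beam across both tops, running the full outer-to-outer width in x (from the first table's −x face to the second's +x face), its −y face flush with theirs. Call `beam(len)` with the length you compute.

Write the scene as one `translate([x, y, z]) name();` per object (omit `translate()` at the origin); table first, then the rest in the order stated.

table();
translate([1518, 0, 0]) table();
translate([0, 0, 764]) beam(2706);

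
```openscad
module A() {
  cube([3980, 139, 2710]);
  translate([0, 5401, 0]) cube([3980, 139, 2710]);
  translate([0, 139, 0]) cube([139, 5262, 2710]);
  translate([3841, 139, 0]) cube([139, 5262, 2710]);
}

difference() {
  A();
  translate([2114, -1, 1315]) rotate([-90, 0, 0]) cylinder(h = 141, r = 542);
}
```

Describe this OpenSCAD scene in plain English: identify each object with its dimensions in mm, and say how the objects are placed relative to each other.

A is a box-shaped house frame (walls only): outside footprint 3980×5540 mm, wall height 2710 mm, wall thickness 139 mm. The two y-facing walls run the full x-width; the two x-facing walls fit between the inner faces of the y-facing walls.

The house frame has a circular hole of radius 542 mm through its front wall, centred at (x = 2114, z = 1315).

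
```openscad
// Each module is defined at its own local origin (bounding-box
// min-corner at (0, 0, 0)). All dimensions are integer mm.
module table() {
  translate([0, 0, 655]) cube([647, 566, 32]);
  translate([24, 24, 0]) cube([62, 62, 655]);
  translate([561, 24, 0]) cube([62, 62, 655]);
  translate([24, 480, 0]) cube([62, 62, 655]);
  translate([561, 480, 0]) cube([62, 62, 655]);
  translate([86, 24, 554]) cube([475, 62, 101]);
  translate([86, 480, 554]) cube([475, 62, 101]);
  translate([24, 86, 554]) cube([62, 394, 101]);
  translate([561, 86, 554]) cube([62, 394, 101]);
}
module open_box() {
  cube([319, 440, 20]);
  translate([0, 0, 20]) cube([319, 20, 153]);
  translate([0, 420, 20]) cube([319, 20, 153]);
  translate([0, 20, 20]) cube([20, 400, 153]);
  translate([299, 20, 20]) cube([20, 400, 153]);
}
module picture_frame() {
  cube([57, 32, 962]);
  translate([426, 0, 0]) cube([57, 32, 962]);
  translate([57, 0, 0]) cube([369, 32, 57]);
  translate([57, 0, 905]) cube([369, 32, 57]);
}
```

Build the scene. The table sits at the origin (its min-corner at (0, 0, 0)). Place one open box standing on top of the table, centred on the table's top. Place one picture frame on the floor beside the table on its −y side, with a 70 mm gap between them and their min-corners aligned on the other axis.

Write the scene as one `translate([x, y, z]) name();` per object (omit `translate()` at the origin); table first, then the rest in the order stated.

table();
translate([164, 63, 687]) open_box();
translate([0, -102, 0]) picture_frame();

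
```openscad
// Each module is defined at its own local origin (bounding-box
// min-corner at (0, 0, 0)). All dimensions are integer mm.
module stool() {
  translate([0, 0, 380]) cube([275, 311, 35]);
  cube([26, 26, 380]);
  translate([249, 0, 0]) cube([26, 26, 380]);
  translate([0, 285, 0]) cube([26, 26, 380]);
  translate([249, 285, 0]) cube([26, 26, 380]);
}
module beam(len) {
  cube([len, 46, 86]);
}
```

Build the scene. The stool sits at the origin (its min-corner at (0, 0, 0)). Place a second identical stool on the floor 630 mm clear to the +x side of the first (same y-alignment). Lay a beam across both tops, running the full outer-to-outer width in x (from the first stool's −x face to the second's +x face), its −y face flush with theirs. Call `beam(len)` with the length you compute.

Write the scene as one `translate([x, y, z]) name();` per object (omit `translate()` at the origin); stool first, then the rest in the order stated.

stool();
translate([905, 0, 0]) stool();
translate([0, 0, 415]) beam(1180);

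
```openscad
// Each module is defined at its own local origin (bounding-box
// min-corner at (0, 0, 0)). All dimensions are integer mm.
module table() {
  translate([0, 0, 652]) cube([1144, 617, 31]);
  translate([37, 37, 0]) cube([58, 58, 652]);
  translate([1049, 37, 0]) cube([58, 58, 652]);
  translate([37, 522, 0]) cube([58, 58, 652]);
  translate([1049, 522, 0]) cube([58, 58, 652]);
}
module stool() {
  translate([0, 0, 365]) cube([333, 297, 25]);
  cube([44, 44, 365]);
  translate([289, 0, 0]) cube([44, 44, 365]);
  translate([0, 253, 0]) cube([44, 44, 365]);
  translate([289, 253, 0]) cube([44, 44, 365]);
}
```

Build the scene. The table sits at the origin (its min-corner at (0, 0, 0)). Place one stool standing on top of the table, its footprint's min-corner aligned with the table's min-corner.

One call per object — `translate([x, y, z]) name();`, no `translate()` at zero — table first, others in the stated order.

table();
translate([0, 0, 683]) stool();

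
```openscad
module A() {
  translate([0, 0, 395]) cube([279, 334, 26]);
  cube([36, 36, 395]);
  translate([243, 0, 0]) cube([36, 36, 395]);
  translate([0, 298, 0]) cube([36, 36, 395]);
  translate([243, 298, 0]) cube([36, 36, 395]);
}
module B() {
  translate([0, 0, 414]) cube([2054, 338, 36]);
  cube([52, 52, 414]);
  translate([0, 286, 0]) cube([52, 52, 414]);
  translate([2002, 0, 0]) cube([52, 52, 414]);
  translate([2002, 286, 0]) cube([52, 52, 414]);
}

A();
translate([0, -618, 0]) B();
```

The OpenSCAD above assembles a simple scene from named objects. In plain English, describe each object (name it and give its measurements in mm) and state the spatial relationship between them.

A is a four-legged stool. The seat is 279×334 mm, 26 mm thick, top at z = 421 mm. It stands on four square legs, each 36×36 mm in cross-section, from z = 0 to the seat underside, each flush with a corner of the seat.

B is a long wooden bench with a 2054 mm (x) × 338 mm (y) seat, 36 mm thick, its top surface 450 mm above the floor. Four 52 mm square legs at the seat corners, flush with the edges, run from z = 0 to the seat underside.

The bench is on the floor beside the stool on its −y side.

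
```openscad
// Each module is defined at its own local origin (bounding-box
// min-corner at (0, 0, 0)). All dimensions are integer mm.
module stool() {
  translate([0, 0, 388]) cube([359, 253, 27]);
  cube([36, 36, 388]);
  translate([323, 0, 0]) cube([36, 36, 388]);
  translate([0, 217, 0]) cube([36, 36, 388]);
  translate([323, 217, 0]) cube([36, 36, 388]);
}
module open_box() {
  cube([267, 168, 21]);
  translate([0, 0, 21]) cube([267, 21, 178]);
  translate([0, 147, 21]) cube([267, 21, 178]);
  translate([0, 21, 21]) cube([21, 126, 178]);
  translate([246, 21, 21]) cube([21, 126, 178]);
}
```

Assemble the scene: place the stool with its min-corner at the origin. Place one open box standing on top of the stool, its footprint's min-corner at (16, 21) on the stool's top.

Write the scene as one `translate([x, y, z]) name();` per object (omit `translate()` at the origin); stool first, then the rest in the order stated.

stool();
translate([16, 21, 415]) open_box();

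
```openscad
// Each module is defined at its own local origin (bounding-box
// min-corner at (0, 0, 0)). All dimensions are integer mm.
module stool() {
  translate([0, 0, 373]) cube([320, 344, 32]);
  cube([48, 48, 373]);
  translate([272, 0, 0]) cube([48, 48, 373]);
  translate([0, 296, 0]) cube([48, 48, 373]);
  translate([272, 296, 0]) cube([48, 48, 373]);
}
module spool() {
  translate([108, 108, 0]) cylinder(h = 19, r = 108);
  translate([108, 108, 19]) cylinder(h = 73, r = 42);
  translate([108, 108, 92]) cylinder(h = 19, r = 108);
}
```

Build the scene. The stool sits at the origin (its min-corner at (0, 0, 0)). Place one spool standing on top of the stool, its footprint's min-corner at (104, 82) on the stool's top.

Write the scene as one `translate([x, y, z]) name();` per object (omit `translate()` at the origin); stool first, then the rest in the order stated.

stool();
translate([104, 82, 405]) spool();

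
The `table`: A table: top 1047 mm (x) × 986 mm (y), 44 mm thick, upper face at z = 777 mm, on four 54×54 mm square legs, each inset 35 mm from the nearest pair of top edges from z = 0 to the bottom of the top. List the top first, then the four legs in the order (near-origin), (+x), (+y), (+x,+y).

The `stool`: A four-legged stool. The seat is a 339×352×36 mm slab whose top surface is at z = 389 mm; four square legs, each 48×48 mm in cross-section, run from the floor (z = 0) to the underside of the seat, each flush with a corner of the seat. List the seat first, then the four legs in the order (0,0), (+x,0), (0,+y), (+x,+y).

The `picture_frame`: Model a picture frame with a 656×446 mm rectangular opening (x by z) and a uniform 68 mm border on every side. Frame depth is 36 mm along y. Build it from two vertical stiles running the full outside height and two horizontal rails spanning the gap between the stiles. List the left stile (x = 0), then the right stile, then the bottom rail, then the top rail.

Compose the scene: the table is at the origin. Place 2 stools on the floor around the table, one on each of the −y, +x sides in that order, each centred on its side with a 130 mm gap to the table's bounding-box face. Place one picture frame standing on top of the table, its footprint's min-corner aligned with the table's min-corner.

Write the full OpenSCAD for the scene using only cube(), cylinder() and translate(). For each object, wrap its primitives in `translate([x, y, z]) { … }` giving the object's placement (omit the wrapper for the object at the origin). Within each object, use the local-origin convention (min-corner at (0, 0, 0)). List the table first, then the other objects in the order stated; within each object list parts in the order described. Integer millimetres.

translate([0, 0, 733]) cube([1047, 986, 44]);
translate([35, 35, 0]) cube([54, 54, 733]);
translate([958, 35, 0]) cube([54, 54, 733]);
translate([35, 897, 0]) cube([54, 54, 733]);
translate([958, 897, 0]) cube([54, 54, 733]);
translate([354, -482, 0]) {
  translate([0, 0, 353]) cube([339, 352, 36]);
  cube([48, 48, 353]);
  translate([291, 0, 0]) cube([48, 48, 353]);
  translate([0, 304, 0]) cube([48, 48, 353]);
  translate([291, 304, 0]) cube([48, 48, 353]);
}
translate([1177, 317, 0]) {
  translate([0, 0, 353]) cube([339, 352, 36]);
  cube([48, 48, 353]);
  translate([291, 0, 0]) cube([48, 48, 353]);
  translate([0, 304, 0]) cube([48, 48, 353]);
  translate([291, 304, 0]) cube([48, 48, 353]);
}
translate([0, 0, 777]) {
  cube([68, 36, 582]);
  translate([724, 0, 0]) cube([68, 36, 582]);
  translate([68, 0, 0]) cube([656, 36, 68]);
  translate([68, 0, 514]) cube([656, 36, 68]);
}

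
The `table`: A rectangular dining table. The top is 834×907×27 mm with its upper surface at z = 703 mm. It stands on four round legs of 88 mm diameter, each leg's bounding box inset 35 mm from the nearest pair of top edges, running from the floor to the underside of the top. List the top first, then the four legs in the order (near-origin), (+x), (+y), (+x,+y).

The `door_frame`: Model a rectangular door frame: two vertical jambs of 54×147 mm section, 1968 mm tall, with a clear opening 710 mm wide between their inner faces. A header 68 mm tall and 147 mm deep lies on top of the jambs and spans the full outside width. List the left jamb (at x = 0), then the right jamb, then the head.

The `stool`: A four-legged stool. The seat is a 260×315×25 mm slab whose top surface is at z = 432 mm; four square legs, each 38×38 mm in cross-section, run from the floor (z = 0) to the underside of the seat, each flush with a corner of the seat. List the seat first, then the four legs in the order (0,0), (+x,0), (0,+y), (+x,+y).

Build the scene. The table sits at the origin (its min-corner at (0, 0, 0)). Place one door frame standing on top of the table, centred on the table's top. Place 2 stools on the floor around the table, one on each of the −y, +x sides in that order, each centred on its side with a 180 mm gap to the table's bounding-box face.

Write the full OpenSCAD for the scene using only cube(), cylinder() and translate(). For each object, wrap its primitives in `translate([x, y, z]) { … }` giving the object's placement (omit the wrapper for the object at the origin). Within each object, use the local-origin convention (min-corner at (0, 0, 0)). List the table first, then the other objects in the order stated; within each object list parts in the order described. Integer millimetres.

translate([0, 0, 676]) cube([834, 907, 27]);
translate([79, 79, 0]) cylinder(h = 676, r = 44);
translate([755, 79, 0]) cylinder(h = 676, r = 44);
translate([79, 828, 0]) cylinder(h = 676, r = 44);
translate([755, 828, 0]) cylinder(h = 676, r = 44);
translate([8, 380, 703]) {
  cube([54, 147, 1968]);
  translate([764, 0, 0]) cube([54, 147, 1968]);
  translate([0, 0, 1968]) cube([818, 147, 68]);
}
translate([287, -495, 0]) {
  translate([0, 0, 407]) cube([260, 315, 25]);
  cube([38, 38, 407]);
  translate([222, 0, 0]) cube([38, 38, 407]);
  translate([0, 277, 0]) cube([38, 38, 407]);
  translate([222, 277, 0]) cube([38, 38, 407]);
}
translate([1014, 296, 0]) {
  translate([0, 0, 407]) cube([260, 315, 25]);
  cube([38, 38, 407]);
  translate([222, 0, 0]) cube([38, 38, 407]);
  translate([0, 277, 0]) cube([38, 38, 407]);
  translate([222, 277, 0]) cube([38, 38, 407]);
}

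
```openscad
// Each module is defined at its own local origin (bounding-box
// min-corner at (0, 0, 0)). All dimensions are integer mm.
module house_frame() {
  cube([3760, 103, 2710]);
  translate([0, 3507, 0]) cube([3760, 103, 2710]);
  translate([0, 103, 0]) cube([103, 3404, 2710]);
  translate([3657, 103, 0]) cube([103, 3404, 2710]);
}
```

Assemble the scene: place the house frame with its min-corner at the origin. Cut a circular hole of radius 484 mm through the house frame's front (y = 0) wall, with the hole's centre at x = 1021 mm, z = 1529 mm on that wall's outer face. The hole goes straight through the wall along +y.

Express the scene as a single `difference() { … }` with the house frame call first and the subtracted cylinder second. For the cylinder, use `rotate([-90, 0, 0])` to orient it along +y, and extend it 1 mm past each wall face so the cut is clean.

difference() {
  house_frame();
  translate([1021, -1, 1529]) rotate([-90, 0, 0]) cylinder(h = 105, r = 484);
}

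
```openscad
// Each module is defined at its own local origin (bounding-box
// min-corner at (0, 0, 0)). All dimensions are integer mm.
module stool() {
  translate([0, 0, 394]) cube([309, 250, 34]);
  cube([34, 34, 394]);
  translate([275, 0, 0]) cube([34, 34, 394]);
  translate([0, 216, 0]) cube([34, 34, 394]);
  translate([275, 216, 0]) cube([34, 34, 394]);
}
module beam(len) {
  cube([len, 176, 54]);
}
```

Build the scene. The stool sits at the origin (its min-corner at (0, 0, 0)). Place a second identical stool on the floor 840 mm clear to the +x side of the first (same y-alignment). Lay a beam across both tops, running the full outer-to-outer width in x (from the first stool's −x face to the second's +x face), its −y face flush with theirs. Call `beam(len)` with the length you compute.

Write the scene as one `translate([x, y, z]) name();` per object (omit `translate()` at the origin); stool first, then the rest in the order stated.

stool();
translate([1149, 0, 0]) stool();
translate([0, 0, 428]) beam(1458);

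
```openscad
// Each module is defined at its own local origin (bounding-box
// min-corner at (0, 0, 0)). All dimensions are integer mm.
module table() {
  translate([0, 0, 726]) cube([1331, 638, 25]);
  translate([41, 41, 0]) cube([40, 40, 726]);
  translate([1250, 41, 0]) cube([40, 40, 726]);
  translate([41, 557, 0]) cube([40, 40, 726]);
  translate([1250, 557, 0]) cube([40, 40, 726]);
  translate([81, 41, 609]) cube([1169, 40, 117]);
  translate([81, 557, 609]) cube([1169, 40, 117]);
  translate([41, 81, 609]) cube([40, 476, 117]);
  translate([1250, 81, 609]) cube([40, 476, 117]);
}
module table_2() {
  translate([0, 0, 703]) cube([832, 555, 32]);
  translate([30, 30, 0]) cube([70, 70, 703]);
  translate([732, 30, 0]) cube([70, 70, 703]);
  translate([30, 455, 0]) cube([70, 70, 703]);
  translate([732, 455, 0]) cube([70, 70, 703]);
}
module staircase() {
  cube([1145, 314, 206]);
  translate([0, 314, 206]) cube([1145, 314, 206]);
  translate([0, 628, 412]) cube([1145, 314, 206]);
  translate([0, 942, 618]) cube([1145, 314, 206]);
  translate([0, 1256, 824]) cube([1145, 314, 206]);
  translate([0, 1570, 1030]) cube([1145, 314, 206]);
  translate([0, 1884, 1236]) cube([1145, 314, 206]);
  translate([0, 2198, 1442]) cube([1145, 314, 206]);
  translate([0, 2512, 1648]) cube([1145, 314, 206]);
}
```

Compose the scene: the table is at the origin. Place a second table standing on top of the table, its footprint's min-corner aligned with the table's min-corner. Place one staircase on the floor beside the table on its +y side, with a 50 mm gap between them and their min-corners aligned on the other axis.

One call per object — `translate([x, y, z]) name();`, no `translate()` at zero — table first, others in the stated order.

table();
translate([0, 0, 751]) table_2();
translate([0, 688, 0]) staircase();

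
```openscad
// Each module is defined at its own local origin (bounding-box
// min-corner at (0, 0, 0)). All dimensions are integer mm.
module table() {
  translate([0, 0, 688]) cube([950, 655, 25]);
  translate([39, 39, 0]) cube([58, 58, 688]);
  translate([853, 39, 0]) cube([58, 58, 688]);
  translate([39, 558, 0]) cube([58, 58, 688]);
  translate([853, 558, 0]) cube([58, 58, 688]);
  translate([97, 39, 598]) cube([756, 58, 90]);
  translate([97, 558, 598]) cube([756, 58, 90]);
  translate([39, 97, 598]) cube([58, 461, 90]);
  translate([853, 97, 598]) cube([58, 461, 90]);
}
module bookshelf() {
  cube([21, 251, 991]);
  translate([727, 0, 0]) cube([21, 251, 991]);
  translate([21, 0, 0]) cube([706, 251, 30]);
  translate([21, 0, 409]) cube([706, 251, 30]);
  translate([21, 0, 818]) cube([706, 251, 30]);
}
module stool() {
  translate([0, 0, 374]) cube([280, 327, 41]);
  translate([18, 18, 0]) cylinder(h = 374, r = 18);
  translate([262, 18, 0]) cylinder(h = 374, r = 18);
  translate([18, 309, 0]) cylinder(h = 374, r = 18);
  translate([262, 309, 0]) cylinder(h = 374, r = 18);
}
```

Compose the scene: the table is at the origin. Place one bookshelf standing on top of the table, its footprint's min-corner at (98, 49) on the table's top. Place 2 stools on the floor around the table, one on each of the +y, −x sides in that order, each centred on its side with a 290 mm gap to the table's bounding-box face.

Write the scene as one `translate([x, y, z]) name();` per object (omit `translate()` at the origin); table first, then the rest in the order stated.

table();
translate([98, 49, 713]) bookshelf();
translate([335, 945, 0]) stool();
translate([-570, 164, 0]) stool();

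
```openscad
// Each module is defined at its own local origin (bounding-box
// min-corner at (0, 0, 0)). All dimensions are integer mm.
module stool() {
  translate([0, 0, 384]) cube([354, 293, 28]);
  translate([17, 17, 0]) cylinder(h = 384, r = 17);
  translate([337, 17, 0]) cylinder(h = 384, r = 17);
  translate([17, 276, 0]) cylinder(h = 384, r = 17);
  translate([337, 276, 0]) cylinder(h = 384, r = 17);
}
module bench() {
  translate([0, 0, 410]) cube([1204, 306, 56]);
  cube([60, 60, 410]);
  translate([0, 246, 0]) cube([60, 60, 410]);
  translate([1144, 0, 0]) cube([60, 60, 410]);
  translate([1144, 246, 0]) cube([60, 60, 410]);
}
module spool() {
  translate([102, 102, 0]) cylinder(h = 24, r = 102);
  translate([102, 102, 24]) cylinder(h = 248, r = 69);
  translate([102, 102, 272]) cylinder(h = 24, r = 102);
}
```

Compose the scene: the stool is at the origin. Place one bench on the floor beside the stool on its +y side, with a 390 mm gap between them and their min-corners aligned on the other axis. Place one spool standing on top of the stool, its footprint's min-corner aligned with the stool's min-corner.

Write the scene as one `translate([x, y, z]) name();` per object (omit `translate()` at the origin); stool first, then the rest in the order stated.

stool();
translate([0, 683, 0]) bench();
translate([0, 0, 412]) spool();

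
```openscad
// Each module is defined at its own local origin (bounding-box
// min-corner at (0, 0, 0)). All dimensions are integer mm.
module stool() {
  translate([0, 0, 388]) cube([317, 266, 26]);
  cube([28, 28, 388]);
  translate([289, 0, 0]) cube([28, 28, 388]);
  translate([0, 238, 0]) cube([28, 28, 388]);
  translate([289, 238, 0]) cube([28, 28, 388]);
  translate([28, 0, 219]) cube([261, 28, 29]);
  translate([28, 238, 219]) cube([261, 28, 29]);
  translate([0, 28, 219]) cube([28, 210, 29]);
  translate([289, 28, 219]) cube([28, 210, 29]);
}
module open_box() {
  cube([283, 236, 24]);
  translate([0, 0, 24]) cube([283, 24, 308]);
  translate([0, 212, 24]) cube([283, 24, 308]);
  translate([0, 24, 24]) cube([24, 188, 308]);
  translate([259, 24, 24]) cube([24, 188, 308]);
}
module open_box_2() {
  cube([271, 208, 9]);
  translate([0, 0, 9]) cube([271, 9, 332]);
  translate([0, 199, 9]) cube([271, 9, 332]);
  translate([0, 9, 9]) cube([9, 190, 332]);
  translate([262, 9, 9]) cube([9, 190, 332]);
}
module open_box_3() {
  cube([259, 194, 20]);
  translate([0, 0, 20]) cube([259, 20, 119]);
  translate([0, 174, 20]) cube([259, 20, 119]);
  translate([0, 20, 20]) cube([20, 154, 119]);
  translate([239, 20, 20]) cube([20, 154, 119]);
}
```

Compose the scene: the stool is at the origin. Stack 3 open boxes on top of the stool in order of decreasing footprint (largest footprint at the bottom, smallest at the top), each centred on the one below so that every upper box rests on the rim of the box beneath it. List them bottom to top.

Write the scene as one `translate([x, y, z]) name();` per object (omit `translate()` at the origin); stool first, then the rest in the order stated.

stool();
translate([17, 15, 414]) open_box();
translate([23, 29, 746]) open_box_2();
translate([29, 36, 1087]) open_box_3();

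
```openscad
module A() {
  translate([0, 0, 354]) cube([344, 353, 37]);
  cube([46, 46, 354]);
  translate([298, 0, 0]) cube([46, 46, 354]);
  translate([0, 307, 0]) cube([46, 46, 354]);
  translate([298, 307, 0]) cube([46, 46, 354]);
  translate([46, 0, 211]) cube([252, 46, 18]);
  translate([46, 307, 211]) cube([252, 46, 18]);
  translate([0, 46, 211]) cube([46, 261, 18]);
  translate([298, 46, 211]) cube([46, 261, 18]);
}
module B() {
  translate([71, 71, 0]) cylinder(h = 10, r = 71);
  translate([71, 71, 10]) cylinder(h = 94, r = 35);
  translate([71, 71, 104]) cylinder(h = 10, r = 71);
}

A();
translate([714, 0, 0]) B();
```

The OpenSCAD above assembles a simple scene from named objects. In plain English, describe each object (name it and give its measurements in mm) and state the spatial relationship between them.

A is a simple wooden stool: a rectangular seat 344 mm (x) by 353 mm (y), 37 mm thick, top face at z = 391 mm, on four square legs, each 46×46 mm in cross-section. The legs rest on z = 0, each flush with a corner of the seat. Four stretchers, 46 mm wide and 18 mm tall, connect adjacent legs with their undersides at z = 211 mm, each running between the inner faces of the legs it joins and aligned with the legs' outer faces on the other axis.

B is a spool: two coaxial disc flanges of radius 71 mm and thickness 10 mm, joined by a core cylinder of radius 35 mm and height 94 mm. The lower flange rests on z = 0 and the three cylinders share a vertical axis.

The spool is on the floor beside the stool on its +x side.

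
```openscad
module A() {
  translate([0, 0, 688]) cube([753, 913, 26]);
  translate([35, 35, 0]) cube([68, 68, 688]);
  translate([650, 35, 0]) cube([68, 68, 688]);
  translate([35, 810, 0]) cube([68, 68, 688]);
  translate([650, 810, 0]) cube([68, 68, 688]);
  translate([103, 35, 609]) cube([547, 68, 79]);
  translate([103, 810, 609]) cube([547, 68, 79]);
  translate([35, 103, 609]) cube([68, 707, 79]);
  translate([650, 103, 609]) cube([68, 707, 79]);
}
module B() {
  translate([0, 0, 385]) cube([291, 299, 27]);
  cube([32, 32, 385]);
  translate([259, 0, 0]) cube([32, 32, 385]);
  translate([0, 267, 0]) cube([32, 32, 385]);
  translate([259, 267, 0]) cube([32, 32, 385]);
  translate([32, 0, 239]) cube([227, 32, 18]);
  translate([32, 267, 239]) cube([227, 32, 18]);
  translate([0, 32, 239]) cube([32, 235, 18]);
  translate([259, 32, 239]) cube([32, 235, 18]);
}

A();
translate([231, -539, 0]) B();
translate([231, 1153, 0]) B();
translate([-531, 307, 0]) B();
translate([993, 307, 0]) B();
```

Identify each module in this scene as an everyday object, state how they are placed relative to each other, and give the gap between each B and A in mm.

A is a table. B is a stool. Four stools sit around the table at the −y, +y, −x, +x sides. The gap between each stool and the table is 240 mm.

Each stool's nearest face is 240 mm from the table's bounding box.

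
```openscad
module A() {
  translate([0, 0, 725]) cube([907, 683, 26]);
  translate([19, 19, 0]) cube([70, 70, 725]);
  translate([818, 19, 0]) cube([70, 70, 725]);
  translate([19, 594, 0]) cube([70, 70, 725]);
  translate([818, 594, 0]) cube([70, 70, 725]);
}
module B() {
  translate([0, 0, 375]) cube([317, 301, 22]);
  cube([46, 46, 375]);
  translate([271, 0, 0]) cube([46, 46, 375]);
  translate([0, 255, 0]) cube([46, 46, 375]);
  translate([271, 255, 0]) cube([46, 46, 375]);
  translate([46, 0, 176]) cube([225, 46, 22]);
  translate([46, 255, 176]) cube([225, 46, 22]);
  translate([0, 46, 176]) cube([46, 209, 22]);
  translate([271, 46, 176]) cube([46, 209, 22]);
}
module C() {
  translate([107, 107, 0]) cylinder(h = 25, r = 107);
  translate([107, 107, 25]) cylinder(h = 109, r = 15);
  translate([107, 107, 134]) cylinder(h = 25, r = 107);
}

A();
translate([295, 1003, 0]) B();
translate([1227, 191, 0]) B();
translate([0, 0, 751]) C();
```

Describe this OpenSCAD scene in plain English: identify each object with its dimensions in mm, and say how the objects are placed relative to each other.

A is a table with a 907×683 mm rectangular top, 26 mm thick, top surface at z = 751 mm, supported by four 70×70 mm square legs, each inset 19 mm from the nearest pair of top edges, running from the floor.

B is a simple wooden stool: a rectangular seat 317 mm (x) by 301 mm (y), 22 mm thick, top face at z = 397 mm, on four square legs, each 46×46 mm in cross-section. The legs rest on z = 0, each flush with a corner of the seat. Four stretchers, 46 mm wide and 22 mm tall, connect adjacent legs with their undersides at z = 176 mm, each running between the inner faces of the legs it joins and aligned with the legs' outer faces on the other axis.

C is a spool: two coaxial disc flanges of radius 107 mm and thickness 25 mm, joined by a core cylinder of radius 15 mm and height 109 mm. The lower flange rests on z = 0 and the three cylinders share a vertical axis.

Two stools sit around the table at the +y, +x sides. The spool is on top of the table.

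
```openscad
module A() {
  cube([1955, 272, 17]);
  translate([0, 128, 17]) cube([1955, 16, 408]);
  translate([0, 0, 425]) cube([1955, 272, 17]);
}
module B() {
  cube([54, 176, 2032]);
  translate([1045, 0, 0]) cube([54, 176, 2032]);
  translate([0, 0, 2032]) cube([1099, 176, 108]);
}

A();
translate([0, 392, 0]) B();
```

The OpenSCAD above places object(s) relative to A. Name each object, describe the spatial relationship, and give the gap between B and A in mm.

A is an I-beam. B is a door frame. The door frame is on the floor beside the I-beam on its +y side. The gap between the door frame and the I-beam is 120 mm.

The door frame's nearest face is 120 mm from the I-beam's +y face.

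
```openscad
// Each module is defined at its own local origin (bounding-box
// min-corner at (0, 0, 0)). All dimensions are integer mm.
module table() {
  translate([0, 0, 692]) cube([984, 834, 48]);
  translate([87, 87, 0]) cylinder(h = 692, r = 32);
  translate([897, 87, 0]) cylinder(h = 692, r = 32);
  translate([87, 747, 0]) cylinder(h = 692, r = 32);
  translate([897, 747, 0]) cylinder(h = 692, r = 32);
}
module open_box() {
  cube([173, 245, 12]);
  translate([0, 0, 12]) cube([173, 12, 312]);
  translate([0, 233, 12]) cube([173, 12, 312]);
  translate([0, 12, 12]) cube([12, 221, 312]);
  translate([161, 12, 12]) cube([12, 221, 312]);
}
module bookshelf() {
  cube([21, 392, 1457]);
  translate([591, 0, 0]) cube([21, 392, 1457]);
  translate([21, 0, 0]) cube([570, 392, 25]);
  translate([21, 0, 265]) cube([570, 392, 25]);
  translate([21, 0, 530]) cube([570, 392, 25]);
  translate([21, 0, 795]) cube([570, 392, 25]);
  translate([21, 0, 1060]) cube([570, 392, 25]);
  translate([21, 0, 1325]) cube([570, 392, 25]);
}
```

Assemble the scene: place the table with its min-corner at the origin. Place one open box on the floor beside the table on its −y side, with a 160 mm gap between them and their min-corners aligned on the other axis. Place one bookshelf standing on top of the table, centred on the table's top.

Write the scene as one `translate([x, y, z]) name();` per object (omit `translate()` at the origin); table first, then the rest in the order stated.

table();
translate([0, -405, 0]) open_box();
translate([186, 221, 740]) bookshelf();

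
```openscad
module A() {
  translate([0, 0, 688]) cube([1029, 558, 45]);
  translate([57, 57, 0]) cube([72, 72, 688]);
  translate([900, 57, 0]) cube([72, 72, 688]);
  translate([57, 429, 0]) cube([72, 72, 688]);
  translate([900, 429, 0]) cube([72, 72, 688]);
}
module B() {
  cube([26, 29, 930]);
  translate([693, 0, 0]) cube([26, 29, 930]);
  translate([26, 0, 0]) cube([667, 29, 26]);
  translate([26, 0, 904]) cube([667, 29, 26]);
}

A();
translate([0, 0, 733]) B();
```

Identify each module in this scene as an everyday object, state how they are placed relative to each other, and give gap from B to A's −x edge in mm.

The picture frame's min-x is at 0; the table's min-x is 0; gap = 0 mm.

A is a table. B is a picture frame. The picture frame is on top of the table. The gap from the picture frame to the table's −x edge is 0 mm.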